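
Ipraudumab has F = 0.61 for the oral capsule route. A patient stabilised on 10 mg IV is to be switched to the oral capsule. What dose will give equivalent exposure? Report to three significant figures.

For equal systemic exposure: F × D_ev = D_iv
D_ev = D_iv / F = 10 / 0.61 = 16.3934 mg

D_oral = 16.4 mg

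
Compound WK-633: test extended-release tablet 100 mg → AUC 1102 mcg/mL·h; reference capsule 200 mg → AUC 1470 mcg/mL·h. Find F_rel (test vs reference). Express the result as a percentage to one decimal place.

F_rel = (AUC_test/D_test) / (AUC_ref/D_ref)
      = (1102/100) / (1470/200)
      = 11.02 / 7.35 = 1.4993 = 149.93%

F_rel = 149.9%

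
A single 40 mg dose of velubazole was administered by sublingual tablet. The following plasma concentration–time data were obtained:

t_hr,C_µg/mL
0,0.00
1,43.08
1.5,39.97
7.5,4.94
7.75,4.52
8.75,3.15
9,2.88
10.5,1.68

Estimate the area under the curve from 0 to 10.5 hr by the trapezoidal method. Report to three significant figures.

Trapezoidal AUC_0→10.5:
  [0→1]: (0.00+43.08)/2 × 1 = 21.54
  [1→1.5]: (43.08+39.97)/2 × 0.5 = 20.7625
  [1.5→7.5]: (39.97+4.94)/2 × 6 = 134.73
  [7.5→7.75]: (4.94+4.52)/2 × 0.25 = 1.1825
  [7.75→8.75]: (4.52+3.15)/2 × 1 = 3.835
  [8.75→9]: (3.15+2.88)/2 × 0.25 = 0.75375
  [9→10.5]: (2.88+1.68)/2 × 1.5 = 3.42
  Sum = 186.22375 µg/mL·hr

AUC = 186 µg/mL·hr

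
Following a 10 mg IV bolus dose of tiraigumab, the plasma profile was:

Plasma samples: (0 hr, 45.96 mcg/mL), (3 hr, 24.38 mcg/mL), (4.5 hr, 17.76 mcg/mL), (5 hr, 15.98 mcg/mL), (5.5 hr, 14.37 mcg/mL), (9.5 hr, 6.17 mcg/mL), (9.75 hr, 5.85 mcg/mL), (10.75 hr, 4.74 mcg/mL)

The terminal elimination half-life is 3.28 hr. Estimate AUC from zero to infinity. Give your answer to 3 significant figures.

AUC = 223 mcg/mL·hr

Trapezoidal AUC_0→10.75:
  [0→3]: (45.96+24.38)/2 × 3 = 105.51
  [3→4.5]: (24.38+17.76)/2 × 1.5 = 31.605
  [4.5→5]: (17.76+15.98)/2 × 0.5 = 8.435
  [5→5.5]: (15.98+14.37)/2 × 0.5 = 7.5875
  [5.5→9.5]: (14.37+6.17)/2 × 4 = 41.08
  [9.5→9.75]: (6.17+5.85)/2 × 0.25 = 1.5025
  [9.75→10.75]: (5.85+4.74)/2 × 1 = 5.295
  Sum = 201.015 mcg/mL·hr
k_e = ln2 / t½ = 0.693147 / 3.28 = 0.2113 hr^-1
Extrapolated tail: C_last / k_e = 4.74 / 0.2113 = 22.433
AUC_0→∞ = 201.015 + 22.433 = 223.448 mcg/mL·hr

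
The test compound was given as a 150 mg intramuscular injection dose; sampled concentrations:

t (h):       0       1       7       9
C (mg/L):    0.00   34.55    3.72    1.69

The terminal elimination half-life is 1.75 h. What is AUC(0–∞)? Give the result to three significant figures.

AUC = 142 mg/L·h

Trapezoidal AUC_0→9:
  [0→1]: (0.00+34.55)/2 × 1 = 17.275
  [1→7]: (34.55+3.72)/2 × 6 = 114.81
  [7→9]: (3.72+1.69)/2 × 2 = 5.41
  Sum = 137.495 mg/L·h
k_e = ln2 / t½ = 0.693147 / 1.75 = 0.3961 h^-1
Extrapolated tail: C_last / k_e = 1.69 / 0.3961 = 4.267
AUC_0→∞ = 137.495 + 4.267 = 141.762 mg/L·h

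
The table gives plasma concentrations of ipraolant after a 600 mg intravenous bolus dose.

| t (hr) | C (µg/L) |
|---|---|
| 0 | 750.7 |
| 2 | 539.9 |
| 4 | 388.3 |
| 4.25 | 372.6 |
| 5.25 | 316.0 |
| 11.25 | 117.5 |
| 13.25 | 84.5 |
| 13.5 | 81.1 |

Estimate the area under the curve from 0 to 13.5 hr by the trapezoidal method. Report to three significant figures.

Trapezoidal AUC_0→13.5:
  [0→2]: (750.7+539.9)/2 × 2 = 1290.6
  [2→4]: (539.9+388.3)/2 × 2 = 928.2
  [4→4.25]: (388.3+372.6)/2 × 0.25 = 95.1125
  [4.25→5.25]: (372.6+316.0)/2 × 1 = 344.3
  [5.25→11.25]: (316.0+117.5)/2 × 6 = 1300.5
  [11.25→13.25]: (117.5+84.5)/2 × 2 = 202.0
  [13.25→13.5]: (84.5+81.1)/2 × 0.25 = 20.7
  Sum = 4181.4125 µg/L·hr

AUC = 4180 µg/L·hr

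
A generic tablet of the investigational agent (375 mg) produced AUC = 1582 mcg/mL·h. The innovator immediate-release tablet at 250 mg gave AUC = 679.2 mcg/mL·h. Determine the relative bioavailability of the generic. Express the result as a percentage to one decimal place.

F_rel = 155.3%

F_rel = (AUC_test/D_test) / (AUC_ref/D_ref)
      = (1582/375) / (679.2/250)
      = 4.21867 / 2.7168 = 1.5528 = 155.28%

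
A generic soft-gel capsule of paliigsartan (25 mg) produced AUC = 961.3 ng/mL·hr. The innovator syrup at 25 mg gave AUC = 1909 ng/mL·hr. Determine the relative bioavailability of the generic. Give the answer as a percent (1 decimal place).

F_rel = (AUC_test/D_test) / (AUC_ref/D_ref)
      = (961.3/25) / (1909/25)
      = 38.452 / 76.36 = 0.5036 = 50.36%

F_rel = 50.4%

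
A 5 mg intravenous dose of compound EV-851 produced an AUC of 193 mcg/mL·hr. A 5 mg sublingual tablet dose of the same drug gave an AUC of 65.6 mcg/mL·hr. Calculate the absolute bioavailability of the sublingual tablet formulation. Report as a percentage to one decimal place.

F = (AUC_ev / D_ev) / (AUC_iv / D_iv)
  = (65.6/5) / (193/5)
  = 13.12 / 38.6 = 0.3399
  = 33.99%

F = 34.0%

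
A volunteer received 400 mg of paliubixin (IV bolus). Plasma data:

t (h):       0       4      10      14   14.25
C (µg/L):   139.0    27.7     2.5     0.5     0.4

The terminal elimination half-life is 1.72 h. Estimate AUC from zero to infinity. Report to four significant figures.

Trapezoidal AUC_0→14.25:
  [0→4]: (139.0+27.7)/2 × 4 = 333.4
  [4→10]: (27.7+2.5)/2 × 6 = 90.6
  [10→14]: (2.5+0.5)/2 × 4 = 6.0
  [14→14.25]: (0.5+0.4)/2 × 0.25 = 0.1125
  Sum = 430.1125 µg/L·h
k_e = ln2 / t½ = 0.693147 / 1.72 = 0.4030 h^-1
Extrapolated tail: C_last / k_e = 0.4 / 0.403 = 0.993
AUC_0→∞ = 430.1125 + 0.993 = 431.1055 µg/L·h

AUC = 431.1 µg/L·h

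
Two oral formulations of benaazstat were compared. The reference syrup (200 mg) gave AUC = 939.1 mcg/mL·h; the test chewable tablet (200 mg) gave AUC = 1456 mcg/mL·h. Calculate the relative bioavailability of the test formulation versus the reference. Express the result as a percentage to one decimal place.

F_rel = (AUC_test/D_test) / (AUC_ref/D_ref)
      = (1456/200) / (939.1/200)
      = 7.28 / 4.6955 = 1.5504 = 155.04%

F_rel = 155.0%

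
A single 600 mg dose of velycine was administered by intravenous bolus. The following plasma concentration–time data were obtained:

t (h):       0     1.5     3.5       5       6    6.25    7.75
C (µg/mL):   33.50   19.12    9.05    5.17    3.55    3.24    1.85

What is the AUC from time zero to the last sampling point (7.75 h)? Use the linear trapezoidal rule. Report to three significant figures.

AUC = 87.3 µg/mL·h

Trapezoidal AUC_0→7.75:
  [0→1.5]: (33.50+19.12)/2 × 1.5 = 39.465
  [1.5→3.5]: (19.12+9.05)/2 × 2 = 28.17
  [3.5→5]: (9.05+5.17)/2 × 1.5 = 10.665
  [5→6]: (5.17+3.55)/2 × 1 = 4.36
  [6→6.25]: (3.55+3.24)/2 × 0.25 = 0.84875
  [6.25→7.75]: (3.24+1.85)/2 × 1.5 = 3.8175
  Sum = 87.32625 µg/mL·h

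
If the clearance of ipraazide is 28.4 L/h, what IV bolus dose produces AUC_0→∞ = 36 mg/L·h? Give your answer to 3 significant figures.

Dose = 1020 mg

Dose_iv = CL × AUC_0→∞
     = 28.4 × 36 = 1022.4 mg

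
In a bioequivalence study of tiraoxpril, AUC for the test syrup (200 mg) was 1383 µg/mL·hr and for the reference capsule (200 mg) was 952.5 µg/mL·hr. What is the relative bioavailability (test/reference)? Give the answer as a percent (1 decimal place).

F_rel = 145.2%

F_rel = (AUC_test/D_test) / (AUC_ref/D_ref)
      = (1383/200) / (952.5/200)
      = 6.915 / 4.7625 = 1.4520 = 145.20%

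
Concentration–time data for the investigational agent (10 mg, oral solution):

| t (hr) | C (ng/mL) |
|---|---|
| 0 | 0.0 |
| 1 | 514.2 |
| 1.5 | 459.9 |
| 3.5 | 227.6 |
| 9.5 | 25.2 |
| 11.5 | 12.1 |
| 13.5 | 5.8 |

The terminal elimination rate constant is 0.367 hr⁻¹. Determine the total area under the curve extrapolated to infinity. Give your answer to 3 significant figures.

AUC = 2020 ng/mL·hr

Trapezoidal AUC_0→13.5:
  [0→1]: (0.0+514.2)/2 × 1 = 257.1
  [1→1.5]: (514.2+459.9)/2 × 0.5 = 243.525
  [1.5→3.5]: (459.9+227.6)/2 × 2 = 687.5
  [3.5→9.5]: (227.6+25.2)/2 × 6 = 758.4
  [9.5→11.5]: (25.2+12.1)/2 × 2 = 37.3
  [11.5→13.5]: (12.1+5.8)/2 × 2 = 17.9
  Sum = 2001.725 ng/mL·hr
Extrapolated tail: C_last / k_e = 5.8 / 0.367 = 15.804
AUC_0→∞ = 2001.725 + 15.804 = 2017.529 ng/mL·hr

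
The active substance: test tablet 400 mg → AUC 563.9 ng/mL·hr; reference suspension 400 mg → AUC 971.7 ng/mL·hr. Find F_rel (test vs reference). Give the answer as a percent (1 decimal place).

F_rel = (AUC_test/D_test) / (AUC_ref/D_ref)
      = (563.9/400) / (971.7/400)
      = 1.40975 / 2.42925 = 0.5803 = 58.03%

F_rel = 58.0%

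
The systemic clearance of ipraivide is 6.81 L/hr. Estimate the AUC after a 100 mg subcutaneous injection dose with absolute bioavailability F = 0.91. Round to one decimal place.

AUC_0→∞ = F × Dose / CL
        = 0.91 × 100 / 6.81 = 13.3627 mg/L·hr

AUC = 13.4 mg/L·hr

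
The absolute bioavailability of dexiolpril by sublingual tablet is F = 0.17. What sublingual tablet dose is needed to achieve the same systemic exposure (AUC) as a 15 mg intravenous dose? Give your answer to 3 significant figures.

For equal systemic exposure: F × D_ev = D_iv
D_ev = D_iv / F = 15 / 0.17 = 88.2353 mg

D_sublingual = 88.2 mg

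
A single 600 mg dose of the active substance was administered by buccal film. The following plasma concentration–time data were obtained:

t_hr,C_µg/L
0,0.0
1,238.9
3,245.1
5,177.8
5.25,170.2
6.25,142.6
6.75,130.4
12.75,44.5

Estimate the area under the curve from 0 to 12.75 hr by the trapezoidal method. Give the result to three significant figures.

AUC = 1820 µg/L·hr

Trapezoidal AUC_0→12.75:
  [0→1]: (0.0+238.9)/2 × 1 = 119.45
  [1→3]: (238.9+245.1)/2 × 2 = 484.0
  [3→5]: (245.1+177.8)/2 × 2 = 422.9
  [5→5.25]: (177.8+170.2)/2 × 0.25 = 43.5
  [5.25→6.25]: (170.2+142.6)/2 × 1 = 156.4
  [6.25→6.75]: (142.6+130.4)/2 × 0.5 = 68.25
  [6.75→12.75]: (130.4+44.5)/2 × 6 = 524.7
  Sum = 1819.2 µg/L·hr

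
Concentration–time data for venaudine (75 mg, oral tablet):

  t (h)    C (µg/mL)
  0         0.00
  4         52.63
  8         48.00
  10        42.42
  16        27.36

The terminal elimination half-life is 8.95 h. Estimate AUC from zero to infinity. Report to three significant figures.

Trapezoidal AUC_0→16:
  [0→4]: (0.00+52.63)/2 × 4 = 105.26
  [4→8]: (52.63+48.00)/2 × 4 = 201.26
  [8→10]: (48.00+42.42)/2 × 2 = 90.42
  [10→16]: (42.42+27.36)/2 × 6 = 209.34
  Sum = 606.28 µg/mL·h
k_e = ln2 / t½ = 0.693147 / 8.95 = 0.0774 h^-1
Extrapolated tail: C_last / k_e = 27.36 / 0.0774 = 353.488
AUC_0→∞ = 606.28 + 353.488 = 959.768 µg/mL·h

AUC = 960 µg/mL·h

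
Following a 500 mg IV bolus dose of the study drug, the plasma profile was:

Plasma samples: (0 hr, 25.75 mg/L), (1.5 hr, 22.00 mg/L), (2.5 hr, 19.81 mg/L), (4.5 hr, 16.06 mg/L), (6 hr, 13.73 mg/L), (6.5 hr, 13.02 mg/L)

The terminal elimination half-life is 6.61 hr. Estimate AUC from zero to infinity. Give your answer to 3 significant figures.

Trapezoidal AUC_0→6.5:
  [0→1.5]: (25.75+22.00)/2 × 1.5 = 35.8125
  [1.5→2.5]: (22.00+19.81)/2 × 1 = 20.905
  [2.5→4.5]: (19.81+16.06)/2 × 2 = 35.87
  [4.5→6]: (16.06+13.73)/2 × 1.5 = 22.3425
  [6→6.5]: (13.73+13.02)/2 × 0.5 = 6.6875
  Sum = 121.6175 mg/L·hr
k_e = ln2 / t½ = 0.693147 / 6.61 = 0.1049 hr^-1
Extrapolated tail: C_last / k_e = 13.02 / 0.1049 = 124.118
AUC_0→∞ = 121.6175 + 124.118 = 245.7355 mg/L·hr

AUC = 246 mg/L·hr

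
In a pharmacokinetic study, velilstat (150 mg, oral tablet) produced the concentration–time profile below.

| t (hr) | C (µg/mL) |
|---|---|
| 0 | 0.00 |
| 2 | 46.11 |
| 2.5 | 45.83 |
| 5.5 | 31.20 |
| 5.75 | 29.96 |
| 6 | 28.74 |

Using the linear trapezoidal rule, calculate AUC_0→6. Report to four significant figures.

AUC = 199.6 µg/mL·hr

Trapezoidal AUC_0→6:
  [0→2]: (0.00+46.11)/2 × 2 = 46.11
  [2→2.5]: (46.11+45.83)/2 × 0.5 = 22.985
  [2.5→5.5]: (45.83+31.20)/2 × 3 = 115.545
  [5.5→5.75]: (31.20+29.96)/2 × 0.25 = 7.645
  [5.75→6]: (29.96+28.74)/2 × 0.25 = 7.3375
  Sum = 199.6225 µg/mL·hr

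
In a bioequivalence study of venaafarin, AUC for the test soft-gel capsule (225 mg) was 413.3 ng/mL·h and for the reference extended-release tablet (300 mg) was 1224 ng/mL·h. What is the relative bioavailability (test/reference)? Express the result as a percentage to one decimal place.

F_rel = 45.0%

F_rel = (AUC_test/D_test) / (AUC_ref/D_ref)
      = (413.3/225) / (1224/300)
      = 1.83689 / 4.08 = 0.4502 = 45.02%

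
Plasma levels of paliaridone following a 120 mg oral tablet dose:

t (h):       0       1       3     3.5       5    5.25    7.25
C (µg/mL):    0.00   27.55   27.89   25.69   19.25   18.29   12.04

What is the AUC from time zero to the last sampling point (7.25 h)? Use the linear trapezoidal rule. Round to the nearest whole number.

Trapezoidal AUC_0→7.25:
  [0→1]: (0.00+27.55)/2 × 1 = 13.775
  [1→3]: (27.55+27.89)/2 × 2 = 55.44
  [3→3.5]: (27.89+25.69)/2 × 0.5 = 13.395
  [3.5→5]: (25.69+19.25)/2 × 1.5 = 33.705
  [5→5.25]: (19.25+18.29)/2 × 0.25 = 4.6925
  [5.25→7.25]: (18.29+12.04)/2 × 2 = 30.33
  Sum = 151.3375 µg/mL·h

AUC = 151 µg/mL·h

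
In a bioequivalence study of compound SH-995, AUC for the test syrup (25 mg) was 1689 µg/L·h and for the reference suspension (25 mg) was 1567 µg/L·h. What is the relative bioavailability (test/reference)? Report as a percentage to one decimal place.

F_rel = 107.8%

F_rel = (AUC_test/D_test) / (AUC_ref/D_ref)
      = (1689/25) / (1567/25)
      = 67.56 / 62.68 = 1.0779 = 107.79%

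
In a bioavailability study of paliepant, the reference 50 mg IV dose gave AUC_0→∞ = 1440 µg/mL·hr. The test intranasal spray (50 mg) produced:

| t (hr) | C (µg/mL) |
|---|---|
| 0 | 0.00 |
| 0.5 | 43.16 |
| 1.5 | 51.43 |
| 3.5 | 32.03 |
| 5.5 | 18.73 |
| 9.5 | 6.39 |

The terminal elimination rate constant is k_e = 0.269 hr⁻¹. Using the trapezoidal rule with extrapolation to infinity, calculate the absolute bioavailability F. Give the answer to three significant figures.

F = 0.185

Trapezoidal AUC_0→9.5 (intranasal spray):
  [0→0.5]: (0.00+43.16)/2 × 0.5 = 10.79
  [0.5→1.5]: (43.16+51.43)/2 × 1 = 47.295
  [1.5→3.5]: (51.43+32.03)/2 × 2 = 83.46
  [3.5→5.5]: (32.03+18.73)/2 × 2 = 50.76
  [5.5→9.5]: (18.73+6.39)/2 × 4 = 50.24
  Sum = 242.545 µg/mL·hr
Tail: C_last/k_e = 6.39/0.269 = 23.755
AUC_0→∞ (intranasal spray) = 242.545 + 23.755 = 266.3 µg/mL·hr
F = (AUC_ev/D_ev)/(AUC_iv/D_iv) = (266.3/50)/(1440/50) = 5.326/28.8 = 0.1849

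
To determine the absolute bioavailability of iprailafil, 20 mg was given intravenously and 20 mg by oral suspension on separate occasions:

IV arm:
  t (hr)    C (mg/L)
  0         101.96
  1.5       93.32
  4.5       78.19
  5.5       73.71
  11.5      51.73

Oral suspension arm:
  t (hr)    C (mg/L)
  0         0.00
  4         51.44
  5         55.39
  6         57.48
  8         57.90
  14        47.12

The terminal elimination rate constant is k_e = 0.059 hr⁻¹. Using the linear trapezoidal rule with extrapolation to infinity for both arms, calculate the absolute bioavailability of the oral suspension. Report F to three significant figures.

F = 0.832

Trapezoidal AUC_0→11.5 (IV):
  [0→1.5]: (101.96+93.32)/2 × 1.5 = 146.46
  [1.5→4.5]: (93.32+78.19)/2 × 3 = 257.265
  [4.5→5.5]: (78.19+73.71)/2 × 1 = 75.95
  [5.5→11.5]: (73.71+51.73)/2 × 6 = 376.32
  Sum = 855.995 mg/L·hr
IV tail: 51.73/0.059 = 876.780; AUC_iv,0→∞ = 855.995 + 876.780 = 1732.775 mg/L·hr
Trapezoidal AUC_0→14 (oral suspension):
  [0→4]: (0.00+51.44)/2 × 4 = 102.88
  [4→5]: (51.44+55.39)/2 × 1 = 53.415
  [5→6]: (55.39+57.48)/2 × 1 = 56.435
  [6→8]: (57.48+57.90)/2 × 2 = 115.38
  [8→14]: (57.90+47.12)/2 × 6 = 315.06
  Sum = 643.17 mg/L·hr
oral suspension tail: 47.12/0.059 = 798.644; AUC_ev,0→∞ = 643.17 + 798.644 = 1441.814 mg/L·hr
F = (AUC_ev/D_ev)/(AUC_iv/D_iv) = (1441.814/20)/(1732.775/20) = 72.0907/86.63875 = 0.8321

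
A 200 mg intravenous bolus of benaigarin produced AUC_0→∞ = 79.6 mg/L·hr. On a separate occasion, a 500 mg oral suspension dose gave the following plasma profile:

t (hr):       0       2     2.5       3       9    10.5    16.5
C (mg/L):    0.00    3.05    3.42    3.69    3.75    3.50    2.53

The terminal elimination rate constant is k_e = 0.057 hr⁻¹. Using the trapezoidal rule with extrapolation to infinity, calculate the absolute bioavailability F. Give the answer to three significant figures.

Trapezoidal AUC_0→16.5 (oral suspension):
  [0→2]: (0.00+3.05)/2 × 2 = 3.05
  [2→2.5]: (3.05+3.42)/2 × 0.5 = 1.6175
  [2.5→3]: (3.42+3.69)/2 × 0.5 = 1.7775
  [3→9]: (3.69+3.75)/2 × 6 = 22.32
  [9→10.5]: (3.75+3.50)/2 × 1.5 = 5.4375
  [10.5→16.5]: (3.50+2.53)/2 × 6 = 18.09
  Sum = 52.2925 mg/L·hr
Tail: C_last/k_e = 2.53/0.057 = 44.386
AUC_0→∞ (oral suspension) = 52.2925 + 44.386 = 96.6785 mg/L·hr
F = (AUC_ev/D_ev)/(AUC_iv/D_iv) = (96.6785/500)/(79.6/200) = 0.193357/0.398 = 0.4858

F = 0.486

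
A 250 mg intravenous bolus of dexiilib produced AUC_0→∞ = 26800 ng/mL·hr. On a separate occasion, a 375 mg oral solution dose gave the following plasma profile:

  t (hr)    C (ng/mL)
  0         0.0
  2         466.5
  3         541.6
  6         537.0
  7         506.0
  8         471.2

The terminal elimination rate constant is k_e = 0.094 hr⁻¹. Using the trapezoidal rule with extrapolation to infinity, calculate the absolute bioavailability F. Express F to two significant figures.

F = 0.21

Trapezoidal AUC_0→8 (oral solution):
  [0→2]: (0.0+466.5)/2 × 2 = 466.5
  [2→3]: (466.5+541.6)/2 × 1 = 504.05
  [3→6]: (541.6+537.0)/2 × 3 = 1617.9
  [6→7]: (537.0+506.0)/2 × 1 = 521.5
  [7→8]: (506.0+471.2)/2 × 1 = 488.6
  Sum = 3598.55 ng/mL·hr
Tail: C_last/k_e = 471.2/0.094 = 5012.766
AUC_0→∞ (oral solution) = 3598.55 + 5012.766 = 8611.316 ng/mL·hr
F = (AUC_ev/D_ev)/(AUC_iv/D_iv) = (8611.316/375)/(26800/250) = 22.9635/107.2 = 0.2142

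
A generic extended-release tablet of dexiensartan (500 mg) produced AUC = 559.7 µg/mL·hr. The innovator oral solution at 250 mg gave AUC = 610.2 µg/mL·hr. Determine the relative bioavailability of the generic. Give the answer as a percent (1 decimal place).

F_rel = (AUC_test/D_test) / (AUC_ref/D_ref)
      = (559.7/500) / (610.2/250)
      = 1.1194 / 2.4408 = 0.4586 = 45.86%

F_rel = 45.9%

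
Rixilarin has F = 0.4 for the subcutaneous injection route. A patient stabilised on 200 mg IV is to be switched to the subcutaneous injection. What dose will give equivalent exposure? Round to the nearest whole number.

For equal systemic exposure: F × D_ev = D_iv
D_ev = D_iv / F = 200 / 0.4 = 500 mg

D_subcutaneous = 500 mg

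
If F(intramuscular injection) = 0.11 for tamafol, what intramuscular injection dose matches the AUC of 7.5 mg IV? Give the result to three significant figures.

D_intramuscular = 68.2 mg

For equal systemic exposure: F × D_ev = D_iv
D_ev = D_iv / F = 7.5 / 0.11 = 68.1818 mg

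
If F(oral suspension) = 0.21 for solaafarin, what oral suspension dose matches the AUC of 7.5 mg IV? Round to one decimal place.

For equal systemic exposure: F × D_ev = D_iv
D_ev = D_iv / F = 7.5 / 0.21 = 35.7143 mg

D_oral = 35.7 mg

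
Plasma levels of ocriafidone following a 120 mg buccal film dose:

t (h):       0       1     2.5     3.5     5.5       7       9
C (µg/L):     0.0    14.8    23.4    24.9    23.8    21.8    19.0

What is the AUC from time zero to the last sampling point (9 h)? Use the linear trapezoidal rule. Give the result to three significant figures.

Trapezoidal AUC_0→9:
  [0→1]: (0.0+14.8)/2 × 1 = 7.4
  [1→2.5]: (14.8+23.4)/2 × 1.5 = 28.65
  [2.5→3.5]: (23.4+24.9)/2 × 1 = 24.15
  [3.5→5.5]: (24.9+23.8)/2 × 2 = 48.7
  [5.5→7]: (23.8+21.8)/2 × 1.5 = 34.2
  [7→9]: (21.8+19.0)/2 × 2 = 40.8
  Sum = 183.9 µg/L·h

AUC = 184 µg/L·h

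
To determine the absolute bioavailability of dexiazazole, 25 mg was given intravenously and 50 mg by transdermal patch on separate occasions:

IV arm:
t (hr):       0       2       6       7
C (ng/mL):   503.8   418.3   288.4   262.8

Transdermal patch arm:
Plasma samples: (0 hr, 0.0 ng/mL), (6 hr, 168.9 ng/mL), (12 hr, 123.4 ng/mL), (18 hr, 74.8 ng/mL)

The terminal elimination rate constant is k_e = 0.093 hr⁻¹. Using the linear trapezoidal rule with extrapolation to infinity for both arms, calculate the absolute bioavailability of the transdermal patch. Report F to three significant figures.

F = 0.256

Trapezoidal AUC_0→7 (IV):
  [0→2]: (503.8+418.3)/2 × 2 = 922.1
  [2→6]: (418.3+288.4)/2 × 4 = 1413.4
  [6→7]: (288.4+262.8)/2 × 1 = 275.6
  Sum = 2611.1 ng/mL·hr
IV tail: 262.8/0.093 = 2825.806; AUC_iv,0→∞ = 2611.1 + 2825.806 = 5436.906 ng/mL·hr
Trapezoidal AUC_0→18 (transdermal patch):
  [0→6]: (0.0+168.9)/2 × 6 = 506.7
  [6→12]: (168.9+123.4)/2 × 6 = 876.9
  [12→18]: (123.4+74.8)/2 × 6 = 594.6
  Sum = 1978.2 ng/mL·hr
transdermal patch tail: 74.8/0.093 = 804.301; AUC_ev,0→∞ = 1978.2 + 804.301 = 2782.501 ng/mL·hr
F = (AUC_ev/D_ev)/(AUC_iv/D_iv) = (2782.501/50)/(5436.906/25) = 55.65002/217.47624 = 0.2559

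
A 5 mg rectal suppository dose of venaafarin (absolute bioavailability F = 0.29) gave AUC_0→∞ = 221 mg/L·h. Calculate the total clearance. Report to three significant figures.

CL = 0.00656 L/h

CL = F × Dose / AUC_0→∞
   = 0.29 × 5 / 221 = 0.00656109 L/h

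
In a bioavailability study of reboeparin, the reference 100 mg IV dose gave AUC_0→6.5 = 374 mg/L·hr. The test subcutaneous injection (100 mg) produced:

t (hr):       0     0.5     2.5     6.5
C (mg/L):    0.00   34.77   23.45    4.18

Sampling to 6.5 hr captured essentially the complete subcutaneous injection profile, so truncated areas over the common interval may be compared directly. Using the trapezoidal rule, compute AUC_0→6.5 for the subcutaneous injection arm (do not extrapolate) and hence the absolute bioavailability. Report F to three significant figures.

Trapezoidal AUC_0→6.5 (subcutaneous injection):
  [0→0.5]: (0.00+34.77)/2 × 0.5 = 8.6925
  [0.5→2.5]: (34.77+23.45)/2 × 2 = 58.22
  [2.5→6.5]: (23.45+4.18)/2 × 4 = 55.26
  Sum = 122.1725 mg/L·hr
F = (AUC_ev/D_ev)/(AUC_iv/D_iv) = (122.1725/100)/(374/100) = 1.221725/3.74 = 0.3267

F = 0.327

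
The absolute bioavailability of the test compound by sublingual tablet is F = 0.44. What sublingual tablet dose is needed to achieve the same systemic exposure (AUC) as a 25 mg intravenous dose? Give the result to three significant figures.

D_sublingual = 56.8 mg

For equal systemic exposure: F × D_ev = D_iv
D_ev = D_iv / F = 25 / 0.44 = 56.8182 mg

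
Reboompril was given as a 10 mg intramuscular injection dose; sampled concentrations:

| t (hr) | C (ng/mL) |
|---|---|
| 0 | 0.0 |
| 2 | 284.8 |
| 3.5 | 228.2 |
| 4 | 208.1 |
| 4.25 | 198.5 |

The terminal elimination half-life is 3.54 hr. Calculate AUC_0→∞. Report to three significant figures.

AUC = 1840 ng/mL·hr

Trapezoidal AUC_0→4.25:
  [0→2]: (0.0+284.8)/2 × 2 = 284.8
  [2→3.5]: (284.8+228.2)/2 × 1.5 = 384.75
  [3.5→4]: (228.2+208.1)/2 × 0.5 = 109.075
  [4→4.25]: (208.1+198.5)/2 × 0.25 = 50.825
  Sum = 829.45 ng/mL·hr
k_e = ln2 / t½ = 0.693147 / 3.54 = 0.1958 hr^-1
Extrapolated tail: C_last / k_e = 198.5 / 0.1958 = 1013.790
AUC_0→∞ = 829.45 + 1013.790 = 1843.24 ng/mL·hr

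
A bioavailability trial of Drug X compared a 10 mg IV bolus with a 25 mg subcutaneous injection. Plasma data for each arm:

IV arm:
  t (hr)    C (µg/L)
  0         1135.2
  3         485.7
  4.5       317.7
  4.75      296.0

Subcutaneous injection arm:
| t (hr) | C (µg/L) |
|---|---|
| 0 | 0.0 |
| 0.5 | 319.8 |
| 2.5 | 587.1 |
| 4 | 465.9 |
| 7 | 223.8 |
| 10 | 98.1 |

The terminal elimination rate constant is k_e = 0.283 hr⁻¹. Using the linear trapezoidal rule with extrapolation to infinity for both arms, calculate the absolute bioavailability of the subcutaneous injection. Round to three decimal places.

F = 0.350

Trapezoidal AUC_0→4.75 (IV):
  [0→3]: (1135.2+485.7)/2 × 3 = 2431.35
  [3→4.5]: (485.7+317.7)/2 × 1.5 = 602.55
  [4.5→4.75]: (317.7+296.0)/2 × 0.25 = 76.7125
  Sum = 3110.6125 µg/L·hr
IV tail: 296.0/0.283 = 1045.936; AUC_iv,0→∞ = 3110.6125 + 1045.936 = 4156.5485 µg/L·hr
Trapezoidal AUC_0→10 (subcutaneous injection):
  [0→0.5]: (0.0+319.8)/2 × 0.5 = 79.95
  [0.5→2.5]: (319.8+587.1)/2 × 2 = 906.9
  [2.5→4]: (587.1+465.9)/2 × 1.5 = 789.75
  [4→7]: (465.9+223.8)/2 × 3 = 1034.55
  [7→10]: (223.8+98.1)/2 × 3 = 482.85
  Sum = 3294.0 µg/L·hr
subcutaneous injection tail: 98.1/0.283 = 346.643; AUC_ev,0→∞ = 3294.0 + 346.643 = 3640.643 µg/L·hr
F = (AUC_ev/D_ev)/(AUC_iv/D_iv) = (3640.643/25)/(4156.5485/10) = 145.62572/415.65485 = 0.3504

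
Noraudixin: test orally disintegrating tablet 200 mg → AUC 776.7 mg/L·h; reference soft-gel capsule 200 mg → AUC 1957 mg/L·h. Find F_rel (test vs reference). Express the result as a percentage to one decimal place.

F_rel = (AUC_test/D_test) / (AUC_ref/D_ref)
      = (776.7/200) / (1957/200)
      = 3.8835 / 9.785 = 0.3969 = 39.69%

F_rel = 39.7%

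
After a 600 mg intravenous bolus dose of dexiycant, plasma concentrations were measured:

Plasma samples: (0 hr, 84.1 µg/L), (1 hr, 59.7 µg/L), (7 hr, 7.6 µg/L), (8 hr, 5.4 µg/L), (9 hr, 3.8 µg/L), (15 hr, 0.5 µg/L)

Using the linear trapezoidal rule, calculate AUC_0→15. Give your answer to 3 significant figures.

Trapezoidal AUC_0→15:
  [0→1]: (84.1+59.7)/2 × 1 = 71.9
  [1→7]: (59.7+7.6)/2 × 6 = 201.9
  [7→8]: (7.6+5.4)/2 × 1 = 6.5
  [8→9]: (5.4+3.8)/2 × 1 = 4.6
  [9→15]: (3.8+0.5)/2 × 6 = 12.9
  Sum = 297.8 µg/L·hr

AUC = 298 µg/L·hr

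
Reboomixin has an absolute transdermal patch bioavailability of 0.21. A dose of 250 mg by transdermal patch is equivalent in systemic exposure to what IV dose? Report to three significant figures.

D_iv = 52.5 mg

Systemic exposure from an extravascular dose = F × D_ev, so the equivalent IV dose is F × D_ev.
D_iv = F × D_ev = 0.21 × 250 = 52.5 mg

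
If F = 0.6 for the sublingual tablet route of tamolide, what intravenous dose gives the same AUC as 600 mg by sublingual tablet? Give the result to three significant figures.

Systemic exposure from an extravascular dose = F × D_ev, so the equivalent IV dose is F × D_ev.
D_iv = F × D_ev = 0.6 × 600 = 360 mg

D_iv = 360 mg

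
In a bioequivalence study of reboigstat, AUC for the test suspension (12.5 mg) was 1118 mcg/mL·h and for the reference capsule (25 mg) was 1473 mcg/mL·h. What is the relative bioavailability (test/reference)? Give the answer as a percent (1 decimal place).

F_rel = 151.8%

F_rel = (AUC_test/D_test) / (AUC_ref/D_ref)
      = (1118/12.5) / (1473/25)
      = 89.44 / 58.92 = 1.5180 = 151.80%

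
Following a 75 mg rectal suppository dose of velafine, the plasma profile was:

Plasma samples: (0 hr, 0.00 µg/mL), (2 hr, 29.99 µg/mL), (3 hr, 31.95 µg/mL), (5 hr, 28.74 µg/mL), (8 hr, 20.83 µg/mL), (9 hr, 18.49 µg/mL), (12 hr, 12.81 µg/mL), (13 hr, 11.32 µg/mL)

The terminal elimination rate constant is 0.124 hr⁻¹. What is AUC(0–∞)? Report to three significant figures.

AUC = 366 µg/mL·hr

Trapezoidal AUC_0→13:
  [0→2]: (0.00+29.99)/2 × 2 = 29.99
  [2→3]: (29.99+31.95)/2 × 1 = 30.97
  [3→5]: (31.95+28.74)/2 × 2 = 60.69
  [5→8]: (28.74+20.83)/2 × 3 = 74.355
  [8→9]: (20.83+18.49)/2 × 1 = 19.66
  [9→12]: (18.49+12.81)/2 × 3 = 46.95
  [12→13]: (12.81+11.32)/2 × 1 = 12.065
  Sum = 274.68 µg/mL·hr
Extrapolated tail: C_last / k_e = 11.32 / 0.124 = 91.290
AUC_0→∞ = 274.68 + 91.290 = 365.97 µg/mL·hr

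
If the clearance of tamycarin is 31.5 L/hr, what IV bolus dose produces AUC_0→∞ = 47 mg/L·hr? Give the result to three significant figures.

Dose = 1480 mg

Dose_iv = CL × AUC_0→∞
     = 31.5 × 47 = 1480.5 mg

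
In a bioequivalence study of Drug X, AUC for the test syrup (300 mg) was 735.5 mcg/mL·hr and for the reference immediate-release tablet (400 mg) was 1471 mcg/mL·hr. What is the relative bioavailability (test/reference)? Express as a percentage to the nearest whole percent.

F_rel = 67%

F_rel = (AUC_test/D_test) / (AUC_ref/D_ref)
      = (735.5/300) / (1471/400)
      = 2.45167 / 3.6775 = 0.6667 = 66.67%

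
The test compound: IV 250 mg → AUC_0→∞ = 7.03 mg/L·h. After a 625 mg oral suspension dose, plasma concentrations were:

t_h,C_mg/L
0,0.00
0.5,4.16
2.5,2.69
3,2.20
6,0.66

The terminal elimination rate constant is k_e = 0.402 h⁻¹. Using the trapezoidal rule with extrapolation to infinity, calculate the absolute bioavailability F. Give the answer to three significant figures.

Trapezoidal AUC_0→6 (oral suspension):
  [0→0.5]: (0.00+4.16)/2 × 0.5 = 1.04
  [0.5→2.5]: (4.16+2.69)/2 × 2 = 6.85
  [2.5→3]: (2.69+2.20)/2 × 0.5 = 1.2225
  [3→6]: (2.20+0.66)/2 × 3 = 4.29
  Sum = 13.4025 mg/L·h
Tail: C_last/k_e = 0.66/0.402 = 1.642
AUC_0→∞ (oral suspension) = 13.4025 + 1.642 = 15.0445 mg/L·h
F = (AUC_ev/D_ev)/(AUC_iv/D_iv) = (15.0445/625)/(7.03/250) = 0.0240712/0.02812 = 0.8560

F = 0.856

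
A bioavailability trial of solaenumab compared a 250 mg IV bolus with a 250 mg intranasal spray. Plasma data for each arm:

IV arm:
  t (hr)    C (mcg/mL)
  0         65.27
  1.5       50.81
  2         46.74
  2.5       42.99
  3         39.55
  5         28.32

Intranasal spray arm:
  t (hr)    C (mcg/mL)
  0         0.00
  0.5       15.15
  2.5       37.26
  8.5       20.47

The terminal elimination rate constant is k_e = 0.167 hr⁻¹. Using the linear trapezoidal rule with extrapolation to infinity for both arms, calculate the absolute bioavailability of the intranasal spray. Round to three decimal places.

Trapezoidal AUC_0→5 (IV):
  [0→1.5]: (65.27+50.81)/2 × 1.5 = 87.06
  [1.5→2]: (50.81+46.74)/2 × 0.5 = 24.3875
  [2→2.5]: (46.74+42.99)/2 × 0.5 = 22.4325
  [2.5→3]: (42.99+39.55)/2 × 0.5 = 20.635
  [3→5]: (39.55+28.32)/2 × 2 = 67.87
  Sum = 222.385 mcg/mL·hr
IV tail: 28.32/0.167 = 169.581; AUC_iv,0→∞ = 222.385 + 169.581 = 391.966 mcg/mL·hr
Trapezoidal AUC_0→8.5 (intranasal spray):
  [0→0.5]: (0.00+15.15)/2 × 0.5 = 3.7875
  [0.5→2.5]: (15.15+37.26)/2 × 2 = 52.41
  [2.5→8.5]: (37.26+20.47)/2 × 6 = 173.19
  Sum = 229.3875 mcg/mL·hr
intranasal spray tail: 20.47/0.167 = 122.575; AUC_ev,0→∞ = 229.3875 + 122.575 = 351.9625 mcg/mL·hr
F = (AUC_ev/D_ev)/(AUC_iv/D_iv) = (351.9625/250)/(391.966/250) = 1.40785/1.567864 = 0.8979

F = 0.898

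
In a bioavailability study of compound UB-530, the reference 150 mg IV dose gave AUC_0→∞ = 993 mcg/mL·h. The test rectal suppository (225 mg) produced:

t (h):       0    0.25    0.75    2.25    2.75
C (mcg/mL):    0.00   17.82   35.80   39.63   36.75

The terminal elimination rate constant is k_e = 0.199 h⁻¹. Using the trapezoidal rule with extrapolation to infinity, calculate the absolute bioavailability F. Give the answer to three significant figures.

Trapezoidal AUC_0→2.75 (rectal suppository):
  [0→0.25]: (0.00+17.82)/2 × 0.25 = 2.2275
  [0.25→0.75]: (17.82+35.80)/2 × 0.5 = 13.405
  [0.75→2.25]: (35.80+39.63)/2 × 1.5 = 56.5725
  [2.25→2.75]: (39.63+36.75)/2 × 0.5 = 19.095
  Sum = 91.3 mcg/mL·h
Tail: C_last/k_e = 36.75/0.199 = 184.673
AUC_0→∞ (rectal suppository) = 91.3 + 184.673 = 275.973 mcg/mL·h
F = (AUC_ev/D_ev)/(AUC_iv/D_iv) = (275.973/225)/(993/150) = 1.22655/6.62 = 0.1853

F = 0.185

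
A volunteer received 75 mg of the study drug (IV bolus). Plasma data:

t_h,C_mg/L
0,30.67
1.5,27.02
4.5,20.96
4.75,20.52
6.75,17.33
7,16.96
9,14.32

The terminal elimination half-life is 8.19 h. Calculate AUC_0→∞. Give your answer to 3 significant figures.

Trapezoidal AUC_0→9:
  [0→1.5]: (30.67+27.02)/2 × 1.5 = 43.2675
  [1.5→4.5]: (27.02+20.96)/2 × 3 = 71.97
  [4.5→4.75]: (20.96+20.52)/2 × 0.25 = 5.185
  [4.75→6.75]: (20.52+17.33)/2 × 2 = 37.85
  [6.75→7]: (17.33+16.96)/2 × 0.25 = 4.28625
  [7→9]: (16.96+14.32)/2 × 2 = 31.28
  Sum = 193.83875 mg/L·h
k_e = ln2 / t½ = 0.693147 / 8.19 = 0.0846 h^-1
Extrapolated tail: C_last / k_e = 14.32 / 0.0846 = 169.267
AUC_0→∞ = 193.83875 + 169.267 = 363.10575 mg/L·h

AUC = 363 mg/L·h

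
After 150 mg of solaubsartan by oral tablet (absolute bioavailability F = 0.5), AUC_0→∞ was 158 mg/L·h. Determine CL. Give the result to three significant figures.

CL = 0.475 L/h

CL = F × Dose / AUC_0→∞
   = 0.5 × 150 / 158 = 0.474684 L/h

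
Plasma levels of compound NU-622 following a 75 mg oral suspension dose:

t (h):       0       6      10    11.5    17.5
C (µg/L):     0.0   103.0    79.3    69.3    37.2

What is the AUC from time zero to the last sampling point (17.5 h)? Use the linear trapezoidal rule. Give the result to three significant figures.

AUC = 1100 µg/L·h

Trapezoidal AUC_0→17.5:
  [0→6]: (0.0+103.0)/2 × 6 = 309.0
  [6→10]: (103.0+79.3)/2 × 4 = 364.6
  [10→11.5]: (79.3+69.3)/2 × 1.5 = 111.45
  [11.5→17.5]: (69.3+37.2)/2 × 6 = 319.5
  Sum = 1104.55 µg/L·h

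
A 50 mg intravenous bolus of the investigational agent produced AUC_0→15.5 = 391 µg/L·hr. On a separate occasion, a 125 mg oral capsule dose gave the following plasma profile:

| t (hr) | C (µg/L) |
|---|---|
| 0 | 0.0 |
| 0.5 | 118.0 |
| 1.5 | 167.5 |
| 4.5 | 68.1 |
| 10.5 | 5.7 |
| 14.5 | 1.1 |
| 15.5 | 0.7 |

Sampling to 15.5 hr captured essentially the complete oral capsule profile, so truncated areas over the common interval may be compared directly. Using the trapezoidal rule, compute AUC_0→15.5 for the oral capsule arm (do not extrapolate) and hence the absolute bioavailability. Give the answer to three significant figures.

Trapezoidal AUC_0→15.5 (oral capsule):
  [0→0.5]: (0.0+118.0)/2 × 0.5 = 29.5
  [0.5→1.5]: (118.0+167.5)/2 × 1 = 142.75
  [1.5→4.5]: (167.5+68.1)/2 × 3 = 353.4
  [4.5→10.5]: (68.1+5.7)/2 × 6 = 221.4
  [10.5→14.5]: (5.7+1.1)/2 × 4 = 13.6
  [14.5→15.5]: (1.1+0.7)/2 × 1 = 0.9
  Sum = 761.55 µg/L·hr
F = (AUC_ev/D_ev)/(AUC_iv/D_iv) = (761.55/125)/(391/50) = 6.0924/7.82 = 0.7791

F = 0.779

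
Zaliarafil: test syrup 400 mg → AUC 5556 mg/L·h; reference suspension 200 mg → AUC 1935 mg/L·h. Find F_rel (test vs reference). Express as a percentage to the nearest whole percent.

F_rel = 144%

F_rel = (AUC_test/D_test) / (AUC_ref/D_ref)
      = (5556/400) / (1935/200)
      = 13.89 / 9.675 = 1.4357 = 143.57%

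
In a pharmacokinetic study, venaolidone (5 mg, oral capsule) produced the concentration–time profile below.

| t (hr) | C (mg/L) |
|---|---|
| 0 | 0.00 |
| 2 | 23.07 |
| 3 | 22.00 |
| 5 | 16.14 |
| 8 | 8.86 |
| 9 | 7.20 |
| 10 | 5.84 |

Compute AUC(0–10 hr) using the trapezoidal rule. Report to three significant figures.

AUC = 136 mg/L·hr

Trapezoidal AUC_0→10:
  [0→2]: (0.00+23.07)/2 × 2 = 23.07
  [2→3]: (23.07+22.00)/2 × 1 = 22.535
  [3→5]: (22.00+16.14)/2 × 2 = 38.14
  [5→8]: (16.14+8.86)/2 × 3 = 37.5
  [8→9]: (8.86+7.20)/2 × 1 = 8.03
  [9→10]: (7.20+5.84)/2 × 1 = 6.52
  Sum = 135.795 mg/L·hr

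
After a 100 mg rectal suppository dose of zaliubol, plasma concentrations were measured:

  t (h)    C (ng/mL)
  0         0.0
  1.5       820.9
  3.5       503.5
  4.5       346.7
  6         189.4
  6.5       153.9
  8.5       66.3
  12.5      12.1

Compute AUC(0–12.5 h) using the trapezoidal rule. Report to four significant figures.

Trapezoidal AUC_0→12.5:
  [0→1.5]: (0.0+820.9)/2 × 1.5 = 615.675
  [1.5→3.5]: (820.9+503.5)/2 × 2 = 1324.4
  [3.5→4.5]: (503.5+346.7)/2 × 1 = 425.1
  [4.5→6]: (346.7+189.4)/2 × 1.5 = 402.075
  [6→6.5]: (189.4+153.9)/2 × 0.5 = 85.825
  [6.5→8.5]: (153.9+66.3)/2 × 2 = 220.2
  [8.5→12.5]: (66.3+12.1)/2 × 4 = 156.8
  Sum = 3230.075 ng/mL·h

AUC = 3230 ng/mL·h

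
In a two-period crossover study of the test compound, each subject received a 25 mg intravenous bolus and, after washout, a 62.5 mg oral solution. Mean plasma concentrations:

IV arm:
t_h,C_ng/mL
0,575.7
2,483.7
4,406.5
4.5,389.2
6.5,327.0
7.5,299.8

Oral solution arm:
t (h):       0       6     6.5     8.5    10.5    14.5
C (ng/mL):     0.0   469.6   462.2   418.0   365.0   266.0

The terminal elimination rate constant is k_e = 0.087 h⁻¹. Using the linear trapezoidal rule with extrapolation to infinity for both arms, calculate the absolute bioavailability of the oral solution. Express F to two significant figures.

Trapezoidal AUC_0→7.5 (IV):
  [0→2]: (575.7+483.7)/2 × 2 = 1059.4
  [2→4]: (483.7+406.5)/2 × 2 = 890.2
  [4→4.5]: (406.5+389.2)/2 × 0.5 = 198.925
  [4.5→6.5]: (389.2+327.0)/2 × 2 = 716.2
  [6.5→7.5]: (327.0+299.8)/2 × 1 = 313.4
  Sum = 3178.125 ng/mL·h
IV tail: 299.8/0.087 = 3445.977; AUC_iv,0→∞ = 3178.125 + 3445.977 = 6624.102 ng/mL·h
Trapezoidal AUC_0→14.5 (oral solution):
  [0→6]: (0.0+469.6)/2 × 6 = 1408.8
  [6→6.5]: (469.6+462.2)/2 × 0.5 = 232.95
  [6.5→8.5]: (462.2+418.0)/2 × 2 = 880.2
  [8.5→10.5]: (418.0+365.0)/2 × 2 = 783.0
  [10.5→14.5]: (365.0+266.0)/2 × 4 = 1262.0
  Sum = 4566.95 ng/mL·h
oral solution tail: 266.0/0.087 = 3057.471; AUC_ev,0→∞ = 4566.95 + 3057.471 = 7624.421 ng/mL·h
F = (AUC_ev/D_ev)/(AUC_iv/D_iv) = (7624.421/62.5)/(6624.102/25) = 121.991/264.96408 = 0.4604

F = 0.46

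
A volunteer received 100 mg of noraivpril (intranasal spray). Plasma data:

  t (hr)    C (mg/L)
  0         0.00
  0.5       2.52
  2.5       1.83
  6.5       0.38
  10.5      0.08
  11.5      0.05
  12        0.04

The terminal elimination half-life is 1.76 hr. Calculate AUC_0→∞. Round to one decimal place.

AUC = 10.5 mg/L·hr

Trapezoidal AUC_0→12:
  [0→0.5]: (0.00+2.52)/2 × 0.5 = 0.63
  [0.5→2.5]: (2.52+1.83)/2 × 2 = 4.35
  [2.5→6.5]: (1.83+0.38)/2 × 4 = 4.42
  [6.5→10.5]: (0.38+0.08)/2 × 4 = 0.92
  [10.5→11.5]: (0.08+0.05)/2 × 1 = 0.065
  [11.5→12]: (0.05+0.04)/2 × 0.5 = 0.0225
  Sum = 10.4075 mg/L·hr
k_e = ln2 / t½ = 0.693147 / 1.76 = 0.3938 hr^-1
Extrapolated tail: C_last / k_e = 0.04 / 0.3938 = 0.102
AUC_0→∞ = 10.4075 + 0.102 = 10.5095 mg/L·hr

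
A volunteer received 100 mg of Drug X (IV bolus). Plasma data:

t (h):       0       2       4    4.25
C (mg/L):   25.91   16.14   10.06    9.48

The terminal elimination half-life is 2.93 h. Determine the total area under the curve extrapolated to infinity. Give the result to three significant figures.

Trapezoidal AUC_0→4.25:
  [0→2]: (25.91+16.14)/2 × 2 = 42.05
  [2→4]: (16.14+10.06)/2 × 2 = 26.2
  [4→4.25]: (10.06+9.48)/2 × 0.25 = 2.4425
  Sum = 70.6925 mg/L·h
k_e = ln2 / t½ = 0.693147 / 2.93 = 0.2366 h^-1
Extrapolated tail: C_last / k_e = 9.48 / 0.2366 = 40.068
AUC_0→∞ = 70.6925 + 40.068 = 110.7605 mg/L·h

AUC = 111 mg/L·h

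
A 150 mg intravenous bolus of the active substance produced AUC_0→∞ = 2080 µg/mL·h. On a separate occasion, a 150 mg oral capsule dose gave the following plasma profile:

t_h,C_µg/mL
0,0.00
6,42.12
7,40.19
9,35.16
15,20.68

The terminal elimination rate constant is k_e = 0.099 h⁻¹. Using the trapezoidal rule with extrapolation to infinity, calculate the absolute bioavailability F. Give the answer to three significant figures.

Trapezoidal AUC_0→15 (oral capsule):
  [0→6]: (0.00+42.12)/2 × 6 = 126.36
  [6→7]: (42.12+40.19)/2 × 1 = 41.155
  [7→9]: (40.19+35.16)/2 × 2 = 75.35
  [9→15]: (35.16+20.68)/2 × 6 = 167.52
  Sum = 410.385 µg/mL·h
Tail: C_last/k_e = 20.68/0.099 = 208.889
AUC_0→∞ (oral capsule) = 410.385 + 208.889 = 619.274 µg/mL·h
F = (AUC_ev/D_ev)/(AUC_iv/D_iv) = (619.274/150)/(2080/150) = 4.12849/13.8667 = 0.2977

F = 0.298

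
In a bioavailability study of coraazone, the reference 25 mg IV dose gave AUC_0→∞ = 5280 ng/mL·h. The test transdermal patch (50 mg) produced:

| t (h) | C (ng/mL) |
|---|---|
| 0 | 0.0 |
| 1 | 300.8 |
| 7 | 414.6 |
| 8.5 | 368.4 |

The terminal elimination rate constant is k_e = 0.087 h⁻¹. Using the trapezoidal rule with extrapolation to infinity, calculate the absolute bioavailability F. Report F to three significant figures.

Trapezoidal AUC_0→8.5 (transdermal patch):
  [0→1]: (0.0+300.8)/2 × 1 = 150.4
  [1→7]: (300.8+414.6)/2 × 6 = 2146.2
  [7→8.5]: (414.6+368.4)/2 × 1.5 = 587.25
  Sum = 2883.85 ng/mL·h
Tail: C_last/k_e = 368.4/0.087 = 4234.483
AUC_0→∞ (transdermal patch) = 2883.85 + 4234.483 = 7118.333 ng/mL·h
F = (AUC_ev/D_ev)/(AUC_iv/D_iv) = (7118.333/50)/(5280/25) = 142.36666/211.2 = 0.6741

F = 0.674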